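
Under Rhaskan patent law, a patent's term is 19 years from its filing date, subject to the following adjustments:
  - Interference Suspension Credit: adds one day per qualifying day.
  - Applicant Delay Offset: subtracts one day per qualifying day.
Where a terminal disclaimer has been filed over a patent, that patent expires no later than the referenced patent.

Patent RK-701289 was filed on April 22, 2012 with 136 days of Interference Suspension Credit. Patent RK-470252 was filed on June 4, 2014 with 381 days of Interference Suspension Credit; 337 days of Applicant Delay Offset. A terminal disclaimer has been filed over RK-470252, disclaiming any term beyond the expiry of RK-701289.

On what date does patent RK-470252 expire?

September 5, 2031

Natural term of RK-470252:
  Base: filing + 19 years → 4 June 2033.
  Interference Suspension Credit: +381 days → 20 June 2034.
  Applicant Delay Offset: −337 days → 18 July 2033.
Expiry of referenced patent RK-701289:
  Base: filing + 19 years → 22 April 2031.
  Interference Suspension Credit: +136 days → 5 September 2031.
Terminal disclaimer: RK-470252 expires on the earlier of 18 July 2033 and 5 September 2031.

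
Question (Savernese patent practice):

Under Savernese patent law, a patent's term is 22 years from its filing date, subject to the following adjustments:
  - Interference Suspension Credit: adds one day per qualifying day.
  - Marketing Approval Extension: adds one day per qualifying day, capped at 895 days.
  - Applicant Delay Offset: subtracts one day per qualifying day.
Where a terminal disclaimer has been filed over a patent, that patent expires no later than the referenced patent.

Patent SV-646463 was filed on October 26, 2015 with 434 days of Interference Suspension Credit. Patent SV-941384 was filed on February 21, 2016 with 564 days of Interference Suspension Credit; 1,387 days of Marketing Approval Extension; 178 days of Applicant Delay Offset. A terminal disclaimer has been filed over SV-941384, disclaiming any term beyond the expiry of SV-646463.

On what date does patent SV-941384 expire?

Natural term of SV-941384:
  Base: filing + 22 years → 21 February 2038.
  Interference Suspension Credit: +564 days → 8 September 2039.
  Marketing Approval Extension: 1387 days claimed exceeds the 895-day cap, so +895 days → 19 February 2042.
  Applicant Delay Offset: −178 days → 25 August 2041.
Expiry of referenced patent SV-646463:
  Base: filing + 22 years → 26 October 2037.
  Interference Suspension Credit: +434 days → 3 January 2039.
Terminal disclaimer: SV-941384 expires on the earlier of 25 August 2041 and 3 January 2039.

2039-01-03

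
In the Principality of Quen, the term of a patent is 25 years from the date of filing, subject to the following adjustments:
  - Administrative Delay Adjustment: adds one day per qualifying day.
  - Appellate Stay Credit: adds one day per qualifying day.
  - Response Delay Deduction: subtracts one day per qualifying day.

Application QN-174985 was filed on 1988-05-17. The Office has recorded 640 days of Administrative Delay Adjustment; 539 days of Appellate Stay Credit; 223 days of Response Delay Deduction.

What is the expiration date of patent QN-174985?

December 29, 2015

Base term: filing date + 25 years → 17 May 2013.
Administrative Delay Adjustment: +640 days → 16 February 2015.
Appellate Stay Credit: +539 days → 8 August 2016.
Response Delay Deduction: −223 days → 29 December 2015.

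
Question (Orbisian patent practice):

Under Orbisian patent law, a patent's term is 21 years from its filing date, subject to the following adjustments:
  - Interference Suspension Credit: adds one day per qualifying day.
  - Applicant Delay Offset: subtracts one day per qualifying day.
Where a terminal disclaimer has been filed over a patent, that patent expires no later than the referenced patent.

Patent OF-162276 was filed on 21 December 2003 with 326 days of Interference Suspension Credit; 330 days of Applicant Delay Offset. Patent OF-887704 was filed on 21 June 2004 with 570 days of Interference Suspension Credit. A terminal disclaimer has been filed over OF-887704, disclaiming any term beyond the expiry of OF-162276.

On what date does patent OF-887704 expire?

2024-12-17

Natural term of OF-887704:
  Base: filing + 21 years → 21 June 2025.
  Interference Suspension Credit: +570 days → 12 January 2027.
Expiry of referenced patent OF-162276:
  Base: filing + 21 years → 21 December 2024.
  Interference Suspension Credit: +326 days → 12 November 2025.
  Applicant Delay Offset: −330 days → 17 December 2024.
Terminal disclaimer: OF-887704 expires on the earlier of 12 January 2027 and 17 December 2024.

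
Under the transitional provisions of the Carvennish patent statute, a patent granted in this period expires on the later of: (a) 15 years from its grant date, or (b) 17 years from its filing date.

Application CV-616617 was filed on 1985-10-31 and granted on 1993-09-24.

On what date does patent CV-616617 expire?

2008-09-24

(a) grant + 15 years → 24 September 2008.
(b) filing + 17 years → 31 October 2002.
Later of the two: 24 September 2008.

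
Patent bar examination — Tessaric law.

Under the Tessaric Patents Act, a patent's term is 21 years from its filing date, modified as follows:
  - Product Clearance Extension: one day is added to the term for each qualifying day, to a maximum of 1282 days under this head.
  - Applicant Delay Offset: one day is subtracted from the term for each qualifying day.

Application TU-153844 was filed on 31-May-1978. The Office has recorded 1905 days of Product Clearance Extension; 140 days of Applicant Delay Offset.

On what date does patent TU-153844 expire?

2002-07-16

Base term: filing date + 21 years → 31 May 1999.
Product Clearance Extension: 1905 days claimed exceeds the 1282-day cap, so +1282 days → 3 December 2002.
Applicant Delay Offset: −140 days → 16 July 2002.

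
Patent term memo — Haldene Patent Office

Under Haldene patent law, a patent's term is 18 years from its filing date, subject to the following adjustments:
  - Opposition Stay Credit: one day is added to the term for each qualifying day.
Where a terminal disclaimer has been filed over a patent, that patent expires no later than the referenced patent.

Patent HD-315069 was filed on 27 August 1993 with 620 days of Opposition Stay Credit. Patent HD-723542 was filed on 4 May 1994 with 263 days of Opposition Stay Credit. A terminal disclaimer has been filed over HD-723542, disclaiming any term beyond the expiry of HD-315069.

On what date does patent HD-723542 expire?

2013-01-22

Natural term of HD-723542:
  Base: filing + 18 years → 4 May 2012.
  Opposition Stay Credit: +263 days → 22 January 2013.
Expiry of referenced patent HD-315069:
  Base: filing + 18 years → 27 August 2011.
  Opposition Stay Credit: +620 days → 8 May 2013.
Terminal disclaimer: HD-723542 expires on the earlier of 22 January 2013 and 8 May 2013.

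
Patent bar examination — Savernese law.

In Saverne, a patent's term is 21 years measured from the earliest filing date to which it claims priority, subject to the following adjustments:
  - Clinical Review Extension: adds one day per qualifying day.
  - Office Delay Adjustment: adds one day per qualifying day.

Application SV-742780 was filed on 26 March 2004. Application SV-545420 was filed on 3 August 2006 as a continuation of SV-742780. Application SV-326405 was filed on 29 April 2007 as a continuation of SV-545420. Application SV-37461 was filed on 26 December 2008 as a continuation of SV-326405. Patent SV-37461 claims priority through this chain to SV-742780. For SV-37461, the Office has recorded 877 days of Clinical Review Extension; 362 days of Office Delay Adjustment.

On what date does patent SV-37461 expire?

2028-08-16

Earliest priority filing: 26 March 2004.
Base term: 26 March 2004 + 21 years → 26 March 2025.
Clinical Review Extension: +877 days → 20 August 2027.
Office Delay Adjustment: +362 days → 16 August 2028.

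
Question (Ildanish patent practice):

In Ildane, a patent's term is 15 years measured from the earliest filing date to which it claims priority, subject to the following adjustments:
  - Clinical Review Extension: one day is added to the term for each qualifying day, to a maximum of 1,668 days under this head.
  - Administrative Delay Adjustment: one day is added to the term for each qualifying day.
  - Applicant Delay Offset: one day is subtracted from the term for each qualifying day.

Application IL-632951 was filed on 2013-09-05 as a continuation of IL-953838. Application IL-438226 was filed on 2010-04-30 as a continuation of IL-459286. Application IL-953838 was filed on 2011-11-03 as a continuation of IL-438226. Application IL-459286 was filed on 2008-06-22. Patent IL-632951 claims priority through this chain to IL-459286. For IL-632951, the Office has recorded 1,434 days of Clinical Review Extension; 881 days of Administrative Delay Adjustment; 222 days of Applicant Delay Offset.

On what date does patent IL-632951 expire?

2029-03-15

Earliest priority filing: 22 June 2008.
Base term: 22 June 2008 + 15 years → 22 June 2023.
Clinical Review Extension: 1434 days (within the 1668-day cap) → +1434 days → 26 May 2027.
Administrative Delay Adjustment: +881 days → 23 October 2029.
Applicant Delay Offset: −222 days → 15 March 2029.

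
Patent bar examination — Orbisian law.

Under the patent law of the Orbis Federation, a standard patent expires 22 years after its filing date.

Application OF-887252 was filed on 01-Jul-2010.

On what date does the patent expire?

2032-07-01

Filing date + 22 years → 1 July 2032.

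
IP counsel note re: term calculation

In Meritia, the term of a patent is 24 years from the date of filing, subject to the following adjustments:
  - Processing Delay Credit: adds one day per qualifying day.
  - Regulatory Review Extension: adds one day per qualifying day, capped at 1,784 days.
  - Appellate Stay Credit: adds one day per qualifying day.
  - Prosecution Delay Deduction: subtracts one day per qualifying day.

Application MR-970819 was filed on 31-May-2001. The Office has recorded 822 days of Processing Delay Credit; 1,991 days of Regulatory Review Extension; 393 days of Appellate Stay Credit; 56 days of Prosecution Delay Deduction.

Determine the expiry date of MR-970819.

June 21, 2033

Base term: filing date + 24 years → 31 May 2025.
Processing Delay Credit: +822 days → 31 August 2027.
Regulatory Review Extension: 1991 days claimed exceeds the 1784-day cap, so +1784 days → 19 July 2032.
Appellate Stay Credit: +393 days → 16 August 2033.
Prosecution Delay Deduction: −56 days → 21 June 2033.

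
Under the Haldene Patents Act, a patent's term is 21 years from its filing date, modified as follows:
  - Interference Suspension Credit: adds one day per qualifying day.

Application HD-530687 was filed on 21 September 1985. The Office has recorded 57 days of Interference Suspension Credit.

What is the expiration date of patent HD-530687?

November 17, 2006

Base term: filing date + 21 years → 21 September 2006.
Interference Suspension Credit: +57 days → 17 November 2006.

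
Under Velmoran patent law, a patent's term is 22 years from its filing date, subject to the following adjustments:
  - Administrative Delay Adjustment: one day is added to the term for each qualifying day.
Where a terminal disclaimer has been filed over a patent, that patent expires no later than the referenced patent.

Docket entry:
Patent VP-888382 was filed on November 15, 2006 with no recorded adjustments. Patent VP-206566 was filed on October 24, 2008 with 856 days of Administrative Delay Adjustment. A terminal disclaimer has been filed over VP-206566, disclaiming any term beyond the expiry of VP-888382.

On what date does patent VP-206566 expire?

Natural term of VP-206566:
  Base: filing + 22 years → 24 October 2030.
  Administrative Delay Adjustment: +856 days → 26 February 2033.
Expiry of referenced patent VP-888382:
  Base: filing + 22 years → 15 November 2028.
Terminal disclaimer: VP-206566 expires on the earlier of 26 February 2033 and 15 November 2028.

November 15, 2028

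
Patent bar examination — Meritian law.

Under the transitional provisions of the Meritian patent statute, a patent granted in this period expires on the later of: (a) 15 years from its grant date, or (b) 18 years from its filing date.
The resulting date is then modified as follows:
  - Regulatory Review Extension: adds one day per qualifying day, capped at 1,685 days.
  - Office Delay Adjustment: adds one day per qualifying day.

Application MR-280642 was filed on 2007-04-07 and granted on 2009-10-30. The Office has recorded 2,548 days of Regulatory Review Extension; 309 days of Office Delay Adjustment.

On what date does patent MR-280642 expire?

(a) grant + 15 years → 30 October 2024.
(b) filing + 18 years → 7 April 2025.
Later of the two: 7 April 2025.
Regulatory Review Extension: 2548 days claimed exceeds the 1685-day cap, so +1685 days → 17 November 2029.
Office Delay Adjustment: +309 days → 22 September 2030.

September 22, 2030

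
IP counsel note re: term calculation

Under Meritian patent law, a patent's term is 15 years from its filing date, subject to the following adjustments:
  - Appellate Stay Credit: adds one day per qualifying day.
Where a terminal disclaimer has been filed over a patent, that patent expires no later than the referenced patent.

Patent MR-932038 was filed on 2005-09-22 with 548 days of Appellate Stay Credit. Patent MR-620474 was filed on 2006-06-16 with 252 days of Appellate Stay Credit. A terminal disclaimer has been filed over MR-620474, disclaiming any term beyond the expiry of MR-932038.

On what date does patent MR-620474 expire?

February 23, 2022

Natural term of MR-620474:
  Base: filing + 15 years → 16 June 2021.
  Appellate Stay Credit: +252 days → 23 February 2022.
Expiry of referenced patent MR-932038:
  Base: filing + 15 years → 22 September 2020.
  Appellate Stay Credit: +548 days → 24 March 2022.
Terminal disclaimer: MR-620474 expires on the earlier of 23 February 2022 and 24 March 2022.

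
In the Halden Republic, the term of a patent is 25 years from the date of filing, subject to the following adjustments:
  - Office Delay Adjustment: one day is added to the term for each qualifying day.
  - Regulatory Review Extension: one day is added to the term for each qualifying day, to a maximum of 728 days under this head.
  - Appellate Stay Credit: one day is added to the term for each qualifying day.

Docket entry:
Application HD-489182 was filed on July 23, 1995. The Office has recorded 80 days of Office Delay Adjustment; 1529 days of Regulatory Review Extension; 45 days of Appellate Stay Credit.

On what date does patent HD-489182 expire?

Base term: filing date + 25 years → 23 July 2020.
Office Delay Adjustment: +80 days → 11 October 2020.
Regulatory Review Extension: 1529 days claimed exceeds the 728-day cap, so +728 days → 9 October 2022.
Appellate Stay Credit: +45 days → 23 November 2022.

2022-11-23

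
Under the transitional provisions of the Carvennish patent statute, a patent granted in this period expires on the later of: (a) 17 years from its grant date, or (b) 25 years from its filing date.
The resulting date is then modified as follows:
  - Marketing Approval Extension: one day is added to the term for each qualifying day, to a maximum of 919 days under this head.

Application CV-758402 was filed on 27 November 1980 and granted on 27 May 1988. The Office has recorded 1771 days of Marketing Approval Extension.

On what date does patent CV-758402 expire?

(a) grant + 17 years → 27 May 2005.
(b) filing + 25 years → 27 November 2005.
Later of the two: 27 November 2005.
Marketing Approval Extension: 1771 days claimed exceeds the 919-day cap, so +919 days → 3 June 2008.

June 3, 2008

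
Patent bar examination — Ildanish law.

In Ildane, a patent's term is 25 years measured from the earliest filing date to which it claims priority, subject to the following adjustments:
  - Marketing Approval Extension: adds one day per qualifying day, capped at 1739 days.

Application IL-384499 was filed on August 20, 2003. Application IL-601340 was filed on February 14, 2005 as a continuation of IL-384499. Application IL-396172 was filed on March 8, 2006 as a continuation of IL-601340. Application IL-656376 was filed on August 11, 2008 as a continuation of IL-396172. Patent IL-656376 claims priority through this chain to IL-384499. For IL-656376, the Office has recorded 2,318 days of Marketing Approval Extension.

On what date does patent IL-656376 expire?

2033-05-25

Earliest priority filing: 20 August 2003.
Base term: 20 August 2003 + 25 years → 20 August 2028.
Marketing Approval Extension: 2318 days claimed exceeds the 1739-day cap, so +1739 days → 25 May 2033.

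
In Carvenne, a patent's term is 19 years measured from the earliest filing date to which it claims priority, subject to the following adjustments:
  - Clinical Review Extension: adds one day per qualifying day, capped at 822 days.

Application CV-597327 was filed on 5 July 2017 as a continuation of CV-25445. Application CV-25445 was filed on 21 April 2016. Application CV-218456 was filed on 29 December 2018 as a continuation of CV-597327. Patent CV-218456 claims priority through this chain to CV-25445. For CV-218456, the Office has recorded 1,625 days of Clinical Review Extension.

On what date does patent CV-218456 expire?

Earliest priority filing: 21 April 2016.
Base term: 21 April 2016 + 19 years → 21 April 2035.
Clinical Review Extension: 1625 days claimed exceeds the 822-day cap, so +822 days → 21 July 2037.

July 21, 2037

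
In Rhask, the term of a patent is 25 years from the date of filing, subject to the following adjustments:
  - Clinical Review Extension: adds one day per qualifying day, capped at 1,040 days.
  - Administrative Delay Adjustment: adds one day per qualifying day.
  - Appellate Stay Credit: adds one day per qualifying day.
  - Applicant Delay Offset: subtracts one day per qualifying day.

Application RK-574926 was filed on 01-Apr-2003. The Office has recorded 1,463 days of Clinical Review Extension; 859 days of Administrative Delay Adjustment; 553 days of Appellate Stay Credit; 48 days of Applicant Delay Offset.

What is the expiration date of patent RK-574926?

Base term: filing date + 25 years → 1 April 2028.
Clinical Review Extension: 1463 days claimed exceeds the 1040-day cap, so +1040 days → 5 February 2031.
Administrative Delay Adjustment: +859 days → 13 June 2033.
Appellate Stay Credit: +553 days → 18 December 2034.
Applicant Delay Offset: −48 days → 31 October 2034.

2034-10-31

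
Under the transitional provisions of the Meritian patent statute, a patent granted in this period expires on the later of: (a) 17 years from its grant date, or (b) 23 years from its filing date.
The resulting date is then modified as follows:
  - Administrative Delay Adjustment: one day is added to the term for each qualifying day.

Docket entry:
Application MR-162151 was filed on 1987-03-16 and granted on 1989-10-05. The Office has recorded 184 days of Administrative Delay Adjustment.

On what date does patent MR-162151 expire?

September 16, 2010

(a) grant + 17 years → 5 October 2006.
(b) filing + 23 years → 16 March 2010.
Later of the two: 16 March 2010.
Administrative Delay Adjustment: +184 days → 16 September 2010.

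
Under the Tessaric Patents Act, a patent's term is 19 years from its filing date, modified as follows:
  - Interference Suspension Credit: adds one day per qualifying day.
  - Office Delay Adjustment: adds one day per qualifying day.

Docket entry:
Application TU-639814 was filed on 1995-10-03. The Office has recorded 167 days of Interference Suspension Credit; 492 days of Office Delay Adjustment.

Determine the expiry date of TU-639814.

Base term: filing date + 19 years → 3 October 2014.
Interference Suspension Credit: +167 days → 19 March 2015.
Office Delay Adjustment: +492 days → 23 July 2016.

2016-07-23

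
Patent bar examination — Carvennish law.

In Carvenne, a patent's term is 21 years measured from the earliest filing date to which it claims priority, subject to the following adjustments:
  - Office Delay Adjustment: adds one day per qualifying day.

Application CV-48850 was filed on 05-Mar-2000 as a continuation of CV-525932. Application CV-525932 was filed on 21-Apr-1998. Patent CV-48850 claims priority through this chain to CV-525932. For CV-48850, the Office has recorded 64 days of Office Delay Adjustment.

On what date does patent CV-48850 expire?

2019-06-24

Earliest priority filing: 21 April 1998.
Base term: 21 April 1998 + 21 years → 21 April 2019.
Office Delay Adjustment: +64 days → 24 June 2019.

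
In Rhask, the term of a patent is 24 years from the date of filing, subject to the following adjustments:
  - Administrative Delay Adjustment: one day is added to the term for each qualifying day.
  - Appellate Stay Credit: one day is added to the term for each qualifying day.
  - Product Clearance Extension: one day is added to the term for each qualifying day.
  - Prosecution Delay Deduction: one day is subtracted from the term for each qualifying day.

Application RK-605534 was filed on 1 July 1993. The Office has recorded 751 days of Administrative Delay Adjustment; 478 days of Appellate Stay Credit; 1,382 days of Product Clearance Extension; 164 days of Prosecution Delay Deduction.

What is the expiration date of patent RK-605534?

2024-03-13

Base term: filing date + 24 years → 1 July 2017.
Administrative Delay Adjustment: +751 days → 22 July 2019.
Appellate Stay Credit: +478 days → 11 November 2020.
Product Clearance Extension: +1382 days → 24 August 2024.
Prosecution Delay Deduction: −164 days → 13 March 2024.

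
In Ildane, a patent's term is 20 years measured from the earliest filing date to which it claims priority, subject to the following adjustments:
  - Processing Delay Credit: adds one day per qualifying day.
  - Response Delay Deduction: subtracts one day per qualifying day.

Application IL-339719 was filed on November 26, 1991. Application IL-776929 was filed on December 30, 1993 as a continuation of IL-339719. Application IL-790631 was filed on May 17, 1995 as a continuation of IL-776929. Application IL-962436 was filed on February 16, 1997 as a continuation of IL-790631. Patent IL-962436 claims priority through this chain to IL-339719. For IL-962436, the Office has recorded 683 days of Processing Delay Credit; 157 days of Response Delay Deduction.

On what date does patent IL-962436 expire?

Earliest priority filing: 26 November 1991.
Base term: 26 November 1991 + 20 years → 26 November 2011.
Processing Delay Credit: +683 days → 9 October 2013.
Response Delay Deduction: −157 days → 5 May 2013.

2013-05-05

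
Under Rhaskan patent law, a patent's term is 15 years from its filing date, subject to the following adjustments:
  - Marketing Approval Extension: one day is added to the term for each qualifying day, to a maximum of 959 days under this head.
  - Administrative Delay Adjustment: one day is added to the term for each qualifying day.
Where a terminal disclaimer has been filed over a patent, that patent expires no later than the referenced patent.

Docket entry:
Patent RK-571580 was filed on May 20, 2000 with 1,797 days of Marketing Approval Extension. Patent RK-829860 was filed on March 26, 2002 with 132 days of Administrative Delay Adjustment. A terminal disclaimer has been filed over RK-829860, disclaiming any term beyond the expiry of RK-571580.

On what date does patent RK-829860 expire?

Natural term of RK-829860:
  Base: filing + 15 years → 26 March 2017.
  Administrative Delay Adjustment: +132 days → 5 August 2017.
Expiry of referenced patent RK-571580:
  Base: filing + 15 years → 20 May 2015.
  Marketing Approval Extension: 1797 days claimed exceeds the 959-day cap, so +959 days → 3 January 2018.
Terminal disclaimer: RK-829860 expires on the earlier of 5 August 2017 and 3 January 2018.

2017-08-05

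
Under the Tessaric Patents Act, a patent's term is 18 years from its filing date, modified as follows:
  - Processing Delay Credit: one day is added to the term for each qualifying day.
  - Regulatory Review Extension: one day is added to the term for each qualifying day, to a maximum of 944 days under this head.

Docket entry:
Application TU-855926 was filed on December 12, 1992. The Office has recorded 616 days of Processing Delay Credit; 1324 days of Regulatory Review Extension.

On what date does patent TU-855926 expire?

Base term: filing date + 18 years → 12 December 2010.
Processing Delay Credit: +616 days → 19 August 2012.
Regulatory Review Extension: 1324 days claimed exceeds the 944-day cap, so +944 days → 21 March 2015.

March 21, 2015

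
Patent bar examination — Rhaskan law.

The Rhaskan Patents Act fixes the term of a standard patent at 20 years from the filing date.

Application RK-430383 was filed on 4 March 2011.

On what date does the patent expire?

2031-03-04

Filing date + 20 years → 4 March 2031.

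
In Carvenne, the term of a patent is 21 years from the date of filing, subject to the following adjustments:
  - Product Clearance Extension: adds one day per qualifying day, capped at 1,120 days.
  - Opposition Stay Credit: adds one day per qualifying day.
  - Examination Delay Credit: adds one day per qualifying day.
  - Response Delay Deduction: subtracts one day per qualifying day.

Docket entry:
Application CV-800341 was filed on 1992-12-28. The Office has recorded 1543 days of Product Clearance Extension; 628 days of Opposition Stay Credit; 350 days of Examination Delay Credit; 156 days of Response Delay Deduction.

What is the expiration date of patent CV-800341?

Base term: filing date + 21 years → 28 December 2013.
Product Clearance Extension: 1543 days claimed exceeds the 1120-day cap, so +1120 days → 21 January 2017.
Opposition Stay Credit: +628 days → 11 October 2018.
Examination Delay Credit: +350 days → 26 September 2019.
Response Delay Deduction: −156 days → 23 April 2019.

2019-04-23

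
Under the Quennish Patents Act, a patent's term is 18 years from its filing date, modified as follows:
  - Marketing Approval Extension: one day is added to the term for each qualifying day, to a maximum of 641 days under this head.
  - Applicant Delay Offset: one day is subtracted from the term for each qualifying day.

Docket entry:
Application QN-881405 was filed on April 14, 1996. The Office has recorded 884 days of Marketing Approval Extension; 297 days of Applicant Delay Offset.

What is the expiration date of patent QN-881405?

Base term: filing date + 18 years → 14 April 2014.
Marketing Approval Extension: 884 days claimed exceeds the 641-day cap, so +641 days → 15 January 2016.
Applicant Delay Offset: −297 days → 24 March 2015.

2015-03-24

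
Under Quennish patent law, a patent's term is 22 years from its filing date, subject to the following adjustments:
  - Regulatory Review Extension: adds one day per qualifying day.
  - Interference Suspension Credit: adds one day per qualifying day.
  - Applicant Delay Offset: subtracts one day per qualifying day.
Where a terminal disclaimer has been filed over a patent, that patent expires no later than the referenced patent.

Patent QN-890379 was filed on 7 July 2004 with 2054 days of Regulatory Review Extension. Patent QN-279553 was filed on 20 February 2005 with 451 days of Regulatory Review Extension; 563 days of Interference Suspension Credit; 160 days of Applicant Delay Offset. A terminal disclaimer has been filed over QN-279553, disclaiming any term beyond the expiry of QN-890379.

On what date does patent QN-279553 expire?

June 23, 2029

Natural term of QN-279553:
  Base: filing + 22 years → 20 February 2027.
  Regulatory Review Extension: +451 days → 16 May 2028.
  Interference Suspension Credit: +563 days → 30 November 2029.
  Applicant Delay Offset: −160 days → 23 June 2029.
Expiry of referenced patent QN-890379:
  Base: filing + 22 years → 7 July 2026.
  Regulatory Review Extension: +2054 days → 20 February 2032.
Terminal disclaimer: QN-279553 expires on the earlier of 23 June 2029 and 20 February 2032.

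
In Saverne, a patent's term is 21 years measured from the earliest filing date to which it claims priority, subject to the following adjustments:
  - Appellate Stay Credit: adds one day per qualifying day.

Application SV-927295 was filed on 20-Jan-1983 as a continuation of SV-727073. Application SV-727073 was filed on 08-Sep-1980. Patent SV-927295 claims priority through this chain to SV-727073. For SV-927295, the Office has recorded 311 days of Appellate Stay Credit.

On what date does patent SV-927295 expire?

July 16, 2002

Earliest priority filing: 8 September 1980.
Base term: 8 September 1980 + 21 years → 8 September 2001.
Appellate Stay Credit: +311 days → 16 July 2002.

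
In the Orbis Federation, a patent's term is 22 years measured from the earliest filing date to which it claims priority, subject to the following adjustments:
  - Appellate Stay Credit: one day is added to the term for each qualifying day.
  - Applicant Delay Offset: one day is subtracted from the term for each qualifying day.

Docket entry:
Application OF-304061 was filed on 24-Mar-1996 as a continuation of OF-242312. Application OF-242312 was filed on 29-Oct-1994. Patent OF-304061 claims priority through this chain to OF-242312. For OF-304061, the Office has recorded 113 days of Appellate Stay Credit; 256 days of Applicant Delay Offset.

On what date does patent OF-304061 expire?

June 8, 2016

Earliest priority filing: 29 October 1994.
Base term: 29 October 1994 + 22 years → 29 October 2016.
Appellate Stay Credit: +113 days → 19 February 2017.
Applicant Delay Offset: −256 days → 8 June 2016.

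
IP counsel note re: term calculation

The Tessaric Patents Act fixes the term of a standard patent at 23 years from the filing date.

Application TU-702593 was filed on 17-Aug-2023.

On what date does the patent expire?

2046-08-17

Filing date + 23 years → 17 August 2046.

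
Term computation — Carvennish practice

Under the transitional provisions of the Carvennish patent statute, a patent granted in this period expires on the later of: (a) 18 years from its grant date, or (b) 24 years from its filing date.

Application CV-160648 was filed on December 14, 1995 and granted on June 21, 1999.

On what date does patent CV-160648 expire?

2019-12-14

(a) grant + 18 years → 21 June 2017.
(b) filing + 24 years → 14 December 2019.
Later of the two: 14 December 2019.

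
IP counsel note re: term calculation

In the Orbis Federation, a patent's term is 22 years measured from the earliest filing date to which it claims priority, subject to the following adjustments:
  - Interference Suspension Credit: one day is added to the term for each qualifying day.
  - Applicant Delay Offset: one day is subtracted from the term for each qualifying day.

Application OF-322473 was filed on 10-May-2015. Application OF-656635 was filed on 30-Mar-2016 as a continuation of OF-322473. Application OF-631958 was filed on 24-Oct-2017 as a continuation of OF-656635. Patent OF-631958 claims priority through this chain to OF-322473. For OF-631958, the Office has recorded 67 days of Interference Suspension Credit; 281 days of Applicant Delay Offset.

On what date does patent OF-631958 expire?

Earliest priority filing: 10 May 2015.
Base term: 10 May 2015 + 22 years → 10 May 2037.
Interference Suspension Credit: +67 days → 16 July 2037.
Applicant Delay Offset: −281 days → 8 October 2036.

October 8, 2036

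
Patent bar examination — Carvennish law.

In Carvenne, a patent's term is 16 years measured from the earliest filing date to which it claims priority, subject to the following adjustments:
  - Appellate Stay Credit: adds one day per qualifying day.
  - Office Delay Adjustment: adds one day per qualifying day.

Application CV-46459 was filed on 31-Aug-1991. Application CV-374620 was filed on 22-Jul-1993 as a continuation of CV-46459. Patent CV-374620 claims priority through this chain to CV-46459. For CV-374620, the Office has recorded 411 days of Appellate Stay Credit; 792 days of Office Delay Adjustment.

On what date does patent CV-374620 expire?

Earliest priority filing: 31 August 1991.
Base term: 31 August 1991 + 16 years → 31 August 2007.
Appellate Stay Credit: +411 days → 15 October 2008.
Office Delay Adjustment: +792 days → 16 December 2010.

December 16, 2010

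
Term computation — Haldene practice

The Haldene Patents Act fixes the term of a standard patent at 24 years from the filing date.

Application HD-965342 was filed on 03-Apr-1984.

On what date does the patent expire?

2008-04-03

Filing date + 24 years → 3 April 2008.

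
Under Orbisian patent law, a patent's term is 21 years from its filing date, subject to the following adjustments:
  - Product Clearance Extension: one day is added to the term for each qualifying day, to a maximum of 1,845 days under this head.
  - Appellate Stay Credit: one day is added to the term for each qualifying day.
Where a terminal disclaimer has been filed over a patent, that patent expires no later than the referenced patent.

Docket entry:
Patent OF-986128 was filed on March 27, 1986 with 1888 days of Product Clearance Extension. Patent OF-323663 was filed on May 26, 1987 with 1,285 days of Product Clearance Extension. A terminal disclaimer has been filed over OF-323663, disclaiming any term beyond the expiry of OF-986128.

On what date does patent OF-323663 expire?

Natural term of OF-323663:
  Base: filing + 21 years → 26 May 2008.
  Product Clearance Extension: 1285 days (within the 1845-day cap) → +1285 days → 2 December 2011.
Expiry of referenced patent OF-986128:
  Base: filing + 21 years → 27 March 2007.
  Product Clearance Extension: 1888 days claimed exceeds the 1845-day cap, so +1845 days → 14 April 2012.
Terminal disclaimer: OF-323663 expires on the earlier of 2 December 2011 and 14 April 2012.

December 2, 2011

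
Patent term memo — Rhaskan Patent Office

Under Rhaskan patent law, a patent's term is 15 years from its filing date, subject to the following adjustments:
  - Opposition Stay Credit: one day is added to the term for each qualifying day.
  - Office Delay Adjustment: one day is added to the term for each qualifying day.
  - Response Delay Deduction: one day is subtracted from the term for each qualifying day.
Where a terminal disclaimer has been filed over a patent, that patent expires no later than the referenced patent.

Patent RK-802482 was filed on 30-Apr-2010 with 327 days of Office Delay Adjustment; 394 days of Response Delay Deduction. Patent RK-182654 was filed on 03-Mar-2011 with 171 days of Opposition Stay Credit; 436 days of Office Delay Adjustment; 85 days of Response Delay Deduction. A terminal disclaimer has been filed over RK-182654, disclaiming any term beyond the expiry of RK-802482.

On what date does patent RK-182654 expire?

2025-02-22

Natural term of RK-182654:
  Base: filing + 15 years → 3 March 2026.
  Opposition Stay Credit: +171 days → 21 August 2026.
  Office Delay Adjustment: +436 days → 31 October 2027.
  Response Delay Deduction: −85 days → 7 August 2027.
Expiry of referenced patent RK-802482:
  Base: filing + 15 years → 30 April 2025.
  Office Delay Adjustment: +327 days → 23 March 2026.
  Response Delay Deduction: −394 days → 22 February 2025.
Terminal disclaimer: RK-182654 expires on the earlier of 7 August 2027 and 22 February 2025.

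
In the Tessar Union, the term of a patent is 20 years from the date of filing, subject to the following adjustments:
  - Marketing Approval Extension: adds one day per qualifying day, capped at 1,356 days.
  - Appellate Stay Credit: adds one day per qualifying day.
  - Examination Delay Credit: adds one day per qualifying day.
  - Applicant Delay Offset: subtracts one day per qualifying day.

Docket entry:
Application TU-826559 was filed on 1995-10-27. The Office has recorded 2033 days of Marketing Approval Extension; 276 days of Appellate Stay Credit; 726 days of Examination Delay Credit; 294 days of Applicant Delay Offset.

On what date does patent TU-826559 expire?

Base term: filing date + 20 years → 27 October 2015.
Marketing Approval Extension: 2033 days claimed exceeds the 1356-day cap, so +1356 days → 14 July 2019.
Appellate Stay Credit: +276 days → 15 April 2020.
Examination Delay Credit: +726 days → 11 April 2022.
Applicant Delay Offset: −294 days → 21 June 2021.

2021-06-21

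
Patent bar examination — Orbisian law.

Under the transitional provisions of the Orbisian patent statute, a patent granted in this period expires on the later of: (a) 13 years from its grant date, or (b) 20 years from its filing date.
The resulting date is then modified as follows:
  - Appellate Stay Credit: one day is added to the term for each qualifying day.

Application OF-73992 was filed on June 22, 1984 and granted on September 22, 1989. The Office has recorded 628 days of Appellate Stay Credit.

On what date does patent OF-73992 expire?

March 12, 2006

(a) grant + 13 years → 22 September 2002.
(b) filing + 20 years → 22 June 2004.
Later of the two: 22 June 2004.
Appellate Stay Credit: +628 days → 12 March 2006.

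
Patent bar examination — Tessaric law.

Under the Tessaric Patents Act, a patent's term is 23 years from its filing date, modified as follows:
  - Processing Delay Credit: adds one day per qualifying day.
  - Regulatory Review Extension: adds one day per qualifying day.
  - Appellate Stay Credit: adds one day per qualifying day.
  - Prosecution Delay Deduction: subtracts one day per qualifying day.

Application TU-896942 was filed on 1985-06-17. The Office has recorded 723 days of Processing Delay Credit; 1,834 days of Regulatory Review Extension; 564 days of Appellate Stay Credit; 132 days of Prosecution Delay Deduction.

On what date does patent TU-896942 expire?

August 23, 2016

Base term: filing date + 23 years → 17 June 2008.
Processing Delay Credit: +723 days → 10 June 2010.
Regulatory Review Extension: +1834 days → 18 June 2015.
Appellate Stay Credit: +564 days → 2 January 2017.
Prosecution Delay Deduction: −132 days → 23 August 2016.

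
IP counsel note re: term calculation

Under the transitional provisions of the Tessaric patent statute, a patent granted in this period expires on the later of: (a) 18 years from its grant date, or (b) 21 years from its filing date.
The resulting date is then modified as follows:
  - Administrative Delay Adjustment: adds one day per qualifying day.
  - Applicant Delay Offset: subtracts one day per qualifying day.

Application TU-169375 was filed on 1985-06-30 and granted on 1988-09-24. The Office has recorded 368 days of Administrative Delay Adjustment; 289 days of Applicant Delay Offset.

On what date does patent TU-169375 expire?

(a) grant + 18 years → 24 September 2006.
(b) filing + 21 years → 30 June 2006.
Later of the two: 24 September 2006.
Administrative Delay Adjustment: +368 days → 27 September 2007.
Applicant Delay Offset: −289 days → 12 December 2006.

2006-12-12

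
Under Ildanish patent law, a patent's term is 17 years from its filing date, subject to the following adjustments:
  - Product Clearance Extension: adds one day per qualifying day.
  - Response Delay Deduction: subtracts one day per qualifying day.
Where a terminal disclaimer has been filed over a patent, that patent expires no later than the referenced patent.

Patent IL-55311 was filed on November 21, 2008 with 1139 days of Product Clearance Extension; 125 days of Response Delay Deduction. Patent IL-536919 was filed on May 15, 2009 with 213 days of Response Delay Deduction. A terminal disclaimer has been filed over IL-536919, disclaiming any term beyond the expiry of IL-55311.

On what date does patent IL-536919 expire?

2025-10-14

Natural term of IL-536919:
  Base: filing + 17 years → 15 May 2026.
  Response Delay Deduction: −213 days → 14 October 2025.
Expiry of referenced patent IL-55311:
  Base: filing + 17 years → 21 November 2025.
  Product Clearance Extension: +1139 days → 3 January 2029.
  Response Delay Deduction: −125 days → 31 August 2028.
Terminal disclaimer: IL-536919 expires on the earlier of 14 October 2025 and 31 August 2028.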